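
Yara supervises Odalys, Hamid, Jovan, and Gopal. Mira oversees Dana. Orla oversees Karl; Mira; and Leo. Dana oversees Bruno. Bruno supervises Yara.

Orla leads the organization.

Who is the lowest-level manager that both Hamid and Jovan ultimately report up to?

Hamid's chain of managers is Yara, Bruno, Dana, Mira, Orla. Jovan's chain of managers is Yara, Bruno, Dana, Mira, Orla. The first manager that appears in both chains is Yara.

Yara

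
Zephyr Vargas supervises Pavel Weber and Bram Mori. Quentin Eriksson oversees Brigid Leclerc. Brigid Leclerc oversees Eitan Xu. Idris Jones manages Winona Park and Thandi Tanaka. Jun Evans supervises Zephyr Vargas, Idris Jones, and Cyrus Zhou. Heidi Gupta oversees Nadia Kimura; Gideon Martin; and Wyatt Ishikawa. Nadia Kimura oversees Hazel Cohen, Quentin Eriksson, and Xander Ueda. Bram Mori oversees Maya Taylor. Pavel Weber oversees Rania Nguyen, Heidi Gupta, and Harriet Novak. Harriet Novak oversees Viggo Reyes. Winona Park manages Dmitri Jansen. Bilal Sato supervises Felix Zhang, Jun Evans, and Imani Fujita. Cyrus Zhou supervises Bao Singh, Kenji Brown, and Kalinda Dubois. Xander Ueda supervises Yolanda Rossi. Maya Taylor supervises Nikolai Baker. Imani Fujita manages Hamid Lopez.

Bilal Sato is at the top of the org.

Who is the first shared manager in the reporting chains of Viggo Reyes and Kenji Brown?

Viggo Reyes's chain of managers is Harriet Novak, Pavel Weber, Zephyr Vargas, Jun Evans, Bilal Sato. Kenji Brown's chain of managers is Cyrus Zhou, Jun Evans, Bilal Sato. The first manager that appears in both chains is Jun Evans.

Jun Evans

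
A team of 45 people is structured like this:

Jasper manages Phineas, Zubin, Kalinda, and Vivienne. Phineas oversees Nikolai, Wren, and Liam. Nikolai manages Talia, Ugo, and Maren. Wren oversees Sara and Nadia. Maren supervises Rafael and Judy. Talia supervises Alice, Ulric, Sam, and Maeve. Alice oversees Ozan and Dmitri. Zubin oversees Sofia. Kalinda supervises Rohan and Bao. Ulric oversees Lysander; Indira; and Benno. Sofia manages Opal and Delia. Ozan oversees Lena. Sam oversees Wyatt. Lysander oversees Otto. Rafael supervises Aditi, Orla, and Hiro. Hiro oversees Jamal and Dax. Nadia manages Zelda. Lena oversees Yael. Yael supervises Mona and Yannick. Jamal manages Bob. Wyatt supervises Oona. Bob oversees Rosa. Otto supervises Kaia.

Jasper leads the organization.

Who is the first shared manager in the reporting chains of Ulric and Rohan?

Ulric's chain of managers is Talia, Nikolai, Phineas, Jasper. Rohan's chain of managers is Kalinda, Jasper. The first manager that appears in both chains is Jasper.

Jasper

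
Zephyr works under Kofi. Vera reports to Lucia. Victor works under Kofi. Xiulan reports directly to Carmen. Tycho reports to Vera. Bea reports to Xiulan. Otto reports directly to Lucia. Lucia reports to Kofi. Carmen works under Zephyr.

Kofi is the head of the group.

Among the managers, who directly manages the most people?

Kofi

Direct-report counts: Kofi has 3; Zephyr has 1; Carmen has 1; Xiulan has 1; Lucia has 2; Vera has 1. The largest is 3, held by Kofi.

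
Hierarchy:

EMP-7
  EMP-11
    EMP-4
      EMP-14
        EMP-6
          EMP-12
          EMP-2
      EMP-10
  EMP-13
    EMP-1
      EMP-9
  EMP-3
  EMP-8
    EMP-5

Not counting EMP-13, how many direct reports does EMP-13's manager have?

EMP-13 reports to EMP-7. EMP-7's other direct reports are EMP-11, EMP-3, EMP-8 — 3 peers.

3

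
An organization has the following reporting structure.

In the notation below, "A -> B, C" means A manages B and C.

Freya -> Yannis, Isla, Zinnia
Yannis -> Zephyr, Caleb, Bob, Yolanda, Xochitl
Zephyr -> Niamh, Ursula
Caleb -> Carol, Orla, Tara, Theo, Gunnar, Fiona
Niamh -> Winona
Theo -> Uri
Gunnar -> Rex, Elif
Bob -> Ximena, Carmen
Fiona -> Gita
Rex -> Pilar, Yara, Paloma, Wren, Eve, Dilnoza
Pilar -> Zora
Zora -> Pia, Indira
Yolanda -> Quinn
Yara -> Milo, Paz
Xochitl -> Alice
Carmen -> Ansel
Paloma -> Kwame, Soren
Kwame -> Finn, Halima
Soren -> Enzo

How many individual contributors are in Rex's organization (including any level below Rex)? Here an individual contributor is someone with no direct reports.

The people in Rex's organization with no one reporting to them are Dilnoza, Eve, Wren, Enzo, Halima, Finn, Paz, Milo, Indira, Pia. That is 10.

10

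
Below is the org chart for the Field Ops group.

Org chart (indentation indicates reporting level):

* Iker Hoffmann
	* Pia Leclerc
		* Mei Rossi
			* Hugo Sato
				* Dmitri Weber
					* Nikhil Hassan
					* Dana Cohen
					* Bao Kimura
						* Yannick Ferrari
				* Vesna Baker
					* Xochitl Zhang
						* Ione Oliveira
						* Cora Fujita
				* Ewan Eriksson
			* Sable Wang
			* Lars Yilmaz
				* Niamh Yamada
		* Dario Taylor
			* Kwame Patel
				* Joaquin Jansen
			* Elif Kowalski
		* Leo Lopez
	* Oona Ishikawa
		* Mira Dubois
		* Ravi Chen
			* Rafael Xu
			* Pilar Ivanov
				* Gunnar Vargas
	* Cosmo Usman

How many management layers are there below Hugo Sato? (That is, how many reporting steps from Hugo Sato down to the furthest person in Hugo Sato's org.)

The longest chain under Hugo Sato runs Hugo Sato → Vesna Baker → Xochitl Zhang → Cora Fujita, which is 3 levels below Hugo Sato.

3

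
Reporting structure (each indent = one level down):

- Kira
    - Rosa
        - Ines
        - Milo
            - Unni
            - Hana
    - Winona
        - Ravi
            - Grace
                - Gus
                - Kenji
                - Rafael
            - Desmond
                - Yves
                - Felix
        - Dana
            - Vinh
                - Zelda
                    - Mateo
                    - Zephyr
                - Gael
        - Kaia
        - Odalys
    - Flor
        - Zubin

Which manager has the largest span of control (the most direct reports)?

Direct-report counts: Kira has 3; Flor has 1; Winona has 4; Dana has 1; Vinh has 2; Zelda has 2; Ravi has 2; Desmond has 2; Grace has 3; Rosa has 2; Milo has 2. The largest is 4, held by Winona.

Winona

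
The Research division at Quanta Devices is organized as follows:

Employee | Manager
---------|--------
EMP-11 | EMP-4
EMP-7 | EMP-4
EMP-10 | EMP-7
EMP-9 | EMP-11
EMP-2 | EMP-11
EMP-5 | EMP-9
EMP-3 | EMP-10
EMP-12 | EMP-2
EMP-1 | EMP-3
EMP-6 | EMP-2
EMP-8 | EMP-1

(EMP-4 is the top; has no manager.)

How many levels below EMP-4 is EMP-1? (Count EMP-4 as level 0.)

4

Chain from EMP-1 up to EMP-4: EMP-1 → EMP-3 → EMP-10 → EMP-7 → EMP-4. That is 4 steps up, so EMP-1 is 4 levels below EMP-4.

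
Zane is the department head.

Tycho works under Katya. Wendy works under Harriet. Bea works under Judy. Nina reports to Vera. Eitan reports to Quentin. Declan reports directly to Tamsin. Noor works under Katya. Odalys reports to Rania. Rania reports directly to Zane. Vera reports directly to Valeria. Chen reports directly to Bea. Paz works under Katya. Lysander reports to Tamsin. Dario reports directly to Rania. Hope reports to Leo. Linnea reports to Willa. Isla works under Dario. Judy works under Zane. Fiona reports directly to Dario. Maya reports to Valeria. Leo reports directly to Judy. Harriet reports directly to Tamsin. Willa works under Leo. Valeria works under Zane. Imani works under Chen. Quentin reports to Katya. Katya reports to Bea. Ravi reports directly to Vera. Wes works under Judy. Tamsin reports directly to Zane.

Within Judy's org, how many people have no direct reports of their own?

8

The people in Judy's organization with no one reporting to them are Imani, Tycho, Eitan, Paz, Noor, Wes, Hope, Linnea. That is 8.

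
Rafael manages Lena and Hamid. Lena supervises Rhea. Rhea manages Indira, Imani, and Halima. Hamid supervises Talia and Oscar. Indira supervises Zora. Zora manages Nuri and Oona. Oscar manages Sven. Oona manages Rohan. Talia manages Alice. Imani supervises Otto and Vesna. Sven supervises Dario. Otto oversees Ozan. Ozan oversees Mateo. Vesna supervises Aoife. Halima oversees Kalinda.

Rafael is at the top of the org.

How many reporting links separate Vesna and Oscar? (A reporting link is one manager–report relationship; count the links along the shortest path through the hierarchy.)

Vesna is 4 levels below Rafael, and Oscar is 2 levels below Rafael (their lowest common manager). The shortest path runs up from Vesna to Rafael and back down to Oscar: 4 + 2 = 6 links.

6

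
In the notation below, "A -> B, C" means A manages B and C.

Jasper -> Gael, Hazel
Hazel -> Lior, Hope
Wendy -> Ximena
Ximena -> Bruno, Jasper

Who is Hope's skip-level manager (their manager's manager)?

Hope reports to Hazel, and Hazel reports to Jasper. So Hope's skip-level manager is Jasper.

Jasper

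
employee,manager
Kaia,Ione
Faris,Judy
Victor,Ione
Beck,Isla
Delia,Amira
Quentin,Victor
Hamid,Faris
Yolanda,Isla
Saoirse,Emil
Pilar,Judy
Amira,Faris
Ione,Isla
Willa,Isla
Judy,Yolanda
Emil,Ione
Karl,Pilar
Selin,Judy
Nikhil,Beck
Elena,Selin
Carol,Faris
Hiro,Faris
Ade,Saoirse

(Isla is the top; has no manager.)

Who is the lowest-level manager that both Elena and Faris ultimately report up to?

Judy

Elena's chain of managers is Selin, Judy, Yolanda, Isla. Faris's chain of managers is Judy, Yolanda, Isla. The first manager that appears in both chains is Judy.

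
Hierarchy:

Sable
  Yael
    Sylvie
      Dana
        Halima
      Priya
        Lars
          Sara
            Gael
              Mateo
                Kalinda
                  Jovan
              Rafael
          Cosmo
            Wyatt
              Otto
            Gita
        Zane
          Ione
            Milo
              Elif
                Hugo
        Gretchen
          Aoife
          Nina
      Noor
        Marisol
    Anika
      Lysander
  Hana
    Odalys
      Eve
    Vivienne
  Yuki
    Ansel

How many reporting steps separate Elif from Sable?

7

Chain from Elif up to Sable: Elif → Milo → Ione → Zane → Priya → Sylvie → Yael → Sable. That is 7 steps up, so Elif is 7 levels below Sable.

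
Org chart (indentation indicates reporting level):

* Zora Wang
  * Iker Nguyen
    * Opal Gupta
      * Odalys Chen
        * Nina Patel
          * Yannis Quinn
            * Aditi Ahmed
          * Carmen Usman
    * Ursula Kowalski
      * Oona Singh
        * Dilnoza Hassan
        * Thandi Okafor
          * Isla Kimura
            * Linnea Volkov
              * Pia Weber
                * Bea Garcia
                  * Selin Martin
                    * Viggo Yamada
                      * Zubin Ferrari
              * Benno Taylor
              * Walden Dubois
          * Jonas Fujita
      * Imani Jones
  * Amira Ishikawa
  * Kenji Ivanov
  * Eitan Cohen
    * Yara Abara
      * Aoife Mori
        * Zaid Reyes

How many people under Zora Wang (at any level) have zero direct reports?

The people in Zora Wang's organization with no one reporting to them are Zaid Reyes, Kenji Ivanov, Amira Ishikawa, Imani Jones, Jonas Fujita, Walden Dubois, Benno Taylor, Zubin Ferrari, Dilnoza Hassan, Carmen Usman, Aditi Ahmed. That is 11.

11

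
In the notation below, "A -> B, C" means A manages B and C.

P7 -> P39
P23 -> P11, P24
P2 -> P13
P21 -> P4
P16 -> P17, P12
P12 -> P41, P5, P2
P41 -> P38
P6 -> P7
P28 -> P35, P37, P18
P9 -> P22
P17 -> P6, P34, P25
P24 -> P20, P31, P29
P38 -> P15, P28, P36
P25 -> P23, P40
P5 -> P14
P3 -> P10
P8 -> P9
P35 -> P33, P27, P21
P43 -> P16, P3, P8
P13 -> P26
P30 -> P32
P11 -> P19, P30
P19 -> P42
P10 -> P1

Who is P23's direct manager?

P23 reports directly to P25.

P25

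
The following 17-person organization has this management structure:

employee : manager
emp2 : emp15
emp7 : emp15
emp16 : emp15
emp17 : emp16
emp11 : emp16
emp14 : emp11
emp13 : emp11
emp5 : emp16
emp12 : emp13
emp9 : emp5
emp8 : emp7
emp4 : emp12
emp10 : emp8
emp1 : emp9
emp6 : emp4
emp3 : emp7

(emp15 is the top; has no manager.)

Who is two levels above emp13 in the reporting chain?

emp16

emp13 reports to emp11, and emp11 reports to emp16. So emp13's skip-level manager is emp16.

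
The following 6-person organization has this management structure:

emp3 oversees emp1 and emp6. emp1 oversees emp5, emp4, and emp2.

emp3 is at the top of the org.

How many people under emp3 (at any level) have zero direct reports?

4

The people in emp3's organization with no one reporting to them are emp6, emp4, emp2, emp5. That is 4.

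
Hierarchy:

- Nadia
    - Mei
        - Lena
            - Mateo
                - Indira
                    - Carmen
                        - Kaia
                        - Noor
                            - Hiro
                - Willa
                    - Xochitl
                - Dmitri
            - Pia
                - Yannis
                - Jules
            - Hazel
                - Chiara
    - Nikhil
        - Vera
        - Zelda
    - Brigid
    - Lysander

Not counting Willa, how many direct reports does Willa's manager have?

2

Willa reports to Mateo. Mateo's other direct reports are Indira, Dmitri — 2 peers.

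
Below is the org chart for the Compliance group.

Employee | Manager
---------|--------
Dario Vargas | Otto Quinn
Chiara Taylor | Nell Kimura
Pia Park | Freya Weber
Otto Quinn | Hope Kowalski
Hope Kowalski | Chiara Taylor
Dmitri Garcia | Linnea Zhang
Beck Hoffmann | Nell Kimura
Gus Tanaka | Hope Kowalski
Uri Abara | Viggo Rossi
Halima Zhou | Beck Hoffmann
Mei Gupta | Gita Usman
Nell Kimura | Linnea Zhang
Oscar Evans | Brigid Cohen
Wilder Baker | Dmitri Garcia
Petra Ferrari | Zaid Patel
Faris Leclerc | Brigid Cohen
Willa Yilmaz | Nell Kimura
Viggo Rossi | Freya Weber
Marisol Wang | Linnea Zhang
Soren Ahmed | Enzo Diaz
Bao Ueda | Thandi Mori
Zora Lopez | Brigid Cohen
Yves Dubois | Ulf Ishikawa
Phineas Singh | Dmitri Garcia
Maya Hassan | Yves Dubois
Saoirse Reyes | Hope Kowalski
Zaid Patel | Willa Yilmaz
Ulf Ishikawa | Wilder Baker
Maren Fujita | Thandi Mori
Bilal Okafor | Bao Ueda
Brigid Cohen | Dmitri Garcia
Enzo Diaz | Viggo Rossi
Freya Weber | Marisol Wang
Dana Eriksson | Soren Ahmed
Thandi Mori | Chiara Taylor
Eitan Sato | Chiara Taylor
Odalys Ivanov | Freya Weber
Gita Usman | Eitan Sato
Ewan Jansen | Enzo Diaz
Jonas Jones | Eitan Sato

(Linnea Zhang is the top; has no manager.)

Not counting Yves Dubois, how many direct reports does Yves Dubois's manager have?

0

Yves Dubois reports to Ulf Ishikawa, and Ulf Ishikawa has no other direct reports. Yves Dubois has 0 peers.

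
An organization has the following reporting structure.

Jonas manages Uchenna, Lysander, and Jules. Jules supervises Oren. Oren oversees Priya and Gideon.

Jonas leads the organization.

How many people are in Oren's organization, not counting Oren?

Oren directly manages Priya, Gideon. Priya has no reports. Gideon has no reports. So Oren's organization is 2 direct reports plus everyone under them: 1 + 1 = 2.

2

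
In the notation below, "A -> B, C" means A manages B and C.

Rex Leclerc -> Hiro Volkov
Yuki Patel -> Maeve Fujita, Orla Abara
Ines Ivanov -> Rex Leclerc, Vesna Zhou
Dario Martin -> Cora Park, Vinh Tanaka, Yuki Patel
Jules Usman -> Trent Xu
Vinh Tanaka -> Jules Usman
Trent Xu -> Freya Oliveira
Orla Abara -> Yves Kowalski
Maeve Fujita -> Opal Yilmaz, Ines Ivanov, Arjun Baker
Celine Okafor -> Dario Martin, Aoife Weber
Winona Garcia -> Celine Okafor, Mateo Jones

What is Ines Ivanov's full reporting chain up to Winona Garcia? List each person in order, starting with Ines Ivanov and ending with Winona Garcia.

Ines Ivanov -> Maeve Fujita -> Yuki Patel -> Dario Martin -> Celine Okafor -> Winona Garcia

Ines Ivanov reports to Maeve Fujita. Maeve Fujita reports to Yuki Patel. Yuki Patel reports to Dario Martin. Dario Martin reports to Celine Okafor. Celine Okafor reports to Winona Garcia. Winona Garcia is at the top.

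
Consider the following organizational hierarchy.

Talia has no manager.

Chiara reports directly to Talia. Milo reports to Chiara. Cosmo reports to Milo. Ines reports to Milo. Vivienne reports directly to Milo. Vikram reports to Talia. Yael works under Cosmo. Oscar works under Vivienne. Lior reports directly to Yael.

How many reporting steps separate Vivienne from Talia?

Chain from Vivienne up to Talia: Vivienne → Milo → Chiara → Talia. That is 3 steps up, so Vivienne is 3 levels below Talia.

3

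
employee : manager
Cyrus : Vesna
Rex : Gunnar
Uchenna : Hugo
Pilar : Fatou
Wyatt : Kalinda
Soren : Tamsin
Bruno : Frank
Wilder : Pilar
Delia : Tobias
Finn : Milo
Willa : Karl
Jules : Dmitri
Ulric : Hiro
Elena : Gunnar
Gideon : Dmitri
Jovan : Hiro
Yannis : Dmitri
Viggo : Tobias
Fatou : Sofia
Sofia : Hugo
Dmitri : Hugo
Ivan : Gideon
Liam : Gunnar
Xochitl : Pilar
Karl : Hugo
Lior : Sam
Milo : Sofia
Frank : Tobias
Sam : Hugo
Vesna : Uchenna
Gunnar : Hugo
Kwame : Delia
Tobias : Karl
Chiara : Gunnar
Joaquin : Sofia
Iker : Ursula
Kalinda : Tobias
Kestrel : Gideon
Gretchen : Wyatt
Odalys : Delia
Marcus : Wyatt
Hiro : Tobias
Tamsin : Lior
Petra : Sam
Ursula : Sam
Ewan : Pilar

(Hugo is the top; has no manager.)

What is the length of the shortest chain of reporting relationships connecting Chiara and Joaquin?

4

Chiara is 2 levels below Hugo, and Joaquin is 2 levels below Hugo (their lowest common manager). The shortest path runs up from Chiara to Hugo and back down to Joaquin: 2 + 2 = 4 links.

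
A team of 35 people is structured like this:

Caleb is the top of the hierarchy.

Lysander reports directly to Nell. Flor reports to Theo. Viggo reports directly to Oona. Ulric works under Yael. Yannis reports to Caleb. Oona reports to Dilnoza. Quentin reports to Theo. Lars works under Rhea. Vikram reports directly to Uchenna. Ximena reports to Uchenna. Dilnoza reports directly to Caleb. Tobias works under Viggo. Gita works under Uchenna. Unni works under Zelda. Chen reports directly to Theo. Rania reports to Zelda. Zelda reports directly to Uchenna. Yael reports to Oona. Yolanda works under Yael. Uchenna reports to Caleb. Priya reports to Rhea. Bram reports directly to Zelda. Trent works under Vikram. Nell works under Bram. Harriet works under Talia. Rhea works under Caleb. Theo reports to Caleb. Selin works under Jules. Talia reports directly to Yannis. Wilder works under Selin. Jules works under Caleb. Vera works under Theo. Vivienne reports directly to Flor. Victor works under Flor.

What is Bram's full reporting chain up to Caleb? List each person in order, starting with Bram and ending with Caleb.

Bram reports to Zelda. Zelda reports to Uchenna. Uchenna reports to Caleb. Caleb is at the top.

Bram -> Zelda -> Uchenna -> Caleb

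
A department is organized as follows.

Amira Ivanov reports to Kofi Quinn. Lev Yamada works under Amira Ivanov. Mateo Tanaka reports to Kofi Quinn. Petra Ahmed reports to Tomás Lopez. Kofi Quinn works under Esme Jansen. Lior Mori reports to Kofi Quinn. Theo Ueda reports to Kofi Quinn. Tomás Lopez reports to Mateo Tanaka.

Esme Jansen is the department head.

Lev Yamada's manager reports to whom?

Lev Yamada reports to Amira Ivanov, and Amira Ivanov reports to Kofi Quinn. So Lev Yamada's skip-level manager is Kofi Quinn.

Kofi Quinn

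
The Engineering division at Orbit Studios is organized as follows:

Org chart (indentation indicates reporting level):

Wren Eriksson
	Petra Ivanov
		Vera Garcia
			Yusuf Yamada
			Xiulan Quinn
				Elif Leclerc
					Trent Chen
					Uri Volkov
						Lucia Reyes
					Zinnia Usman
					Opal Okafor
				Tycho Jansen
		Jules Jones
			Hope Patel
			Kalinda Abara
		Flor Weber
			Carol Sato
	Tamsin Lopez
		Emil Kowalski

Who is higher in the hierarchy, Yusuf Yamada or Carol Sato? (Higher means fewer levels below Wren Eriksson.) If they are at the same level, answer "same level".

same level

Both Yusuf Yamada and Carol Sato are 3 levels below Wren Eriksson.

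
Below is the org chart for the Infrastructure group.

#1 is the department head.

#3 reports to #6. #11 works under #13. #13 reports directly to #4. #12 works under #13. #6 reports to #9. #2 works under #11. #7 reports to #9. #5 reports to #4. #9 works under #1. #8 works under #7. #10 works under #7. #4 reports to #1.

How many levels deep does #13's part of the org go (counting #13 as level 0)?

The longest chain under #13 runs #13 → #11 → #2, which is 2 levels below #13.

2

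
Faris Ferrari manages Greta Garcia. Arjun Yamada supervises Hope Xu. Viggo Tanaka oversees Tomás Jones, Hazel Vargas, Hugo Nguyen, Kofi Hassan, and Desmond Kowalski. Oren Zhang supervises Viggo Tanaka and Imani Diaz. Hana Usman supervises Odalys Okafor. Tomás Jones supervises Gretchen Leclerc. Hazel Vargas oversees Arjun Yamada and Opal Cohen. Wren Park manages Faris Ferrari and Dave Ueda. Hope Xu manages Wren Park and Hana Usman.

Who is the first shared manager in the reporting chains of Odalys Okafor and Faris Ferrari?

Odalys Okafor's chain of managers is Hana Usman, Hope Xu, Arjun Yamada, Hazel Vargas, Viggo Tanaka, Oren Zhang. Faris Ferrari's chain of managers is Wren Park, Hope Xu, Arjun Yamada, Hazel Vargas, Viggo Tanaka, Oren Zhang. The first manager that appears in both chains is Hope Xu.

Hope Xu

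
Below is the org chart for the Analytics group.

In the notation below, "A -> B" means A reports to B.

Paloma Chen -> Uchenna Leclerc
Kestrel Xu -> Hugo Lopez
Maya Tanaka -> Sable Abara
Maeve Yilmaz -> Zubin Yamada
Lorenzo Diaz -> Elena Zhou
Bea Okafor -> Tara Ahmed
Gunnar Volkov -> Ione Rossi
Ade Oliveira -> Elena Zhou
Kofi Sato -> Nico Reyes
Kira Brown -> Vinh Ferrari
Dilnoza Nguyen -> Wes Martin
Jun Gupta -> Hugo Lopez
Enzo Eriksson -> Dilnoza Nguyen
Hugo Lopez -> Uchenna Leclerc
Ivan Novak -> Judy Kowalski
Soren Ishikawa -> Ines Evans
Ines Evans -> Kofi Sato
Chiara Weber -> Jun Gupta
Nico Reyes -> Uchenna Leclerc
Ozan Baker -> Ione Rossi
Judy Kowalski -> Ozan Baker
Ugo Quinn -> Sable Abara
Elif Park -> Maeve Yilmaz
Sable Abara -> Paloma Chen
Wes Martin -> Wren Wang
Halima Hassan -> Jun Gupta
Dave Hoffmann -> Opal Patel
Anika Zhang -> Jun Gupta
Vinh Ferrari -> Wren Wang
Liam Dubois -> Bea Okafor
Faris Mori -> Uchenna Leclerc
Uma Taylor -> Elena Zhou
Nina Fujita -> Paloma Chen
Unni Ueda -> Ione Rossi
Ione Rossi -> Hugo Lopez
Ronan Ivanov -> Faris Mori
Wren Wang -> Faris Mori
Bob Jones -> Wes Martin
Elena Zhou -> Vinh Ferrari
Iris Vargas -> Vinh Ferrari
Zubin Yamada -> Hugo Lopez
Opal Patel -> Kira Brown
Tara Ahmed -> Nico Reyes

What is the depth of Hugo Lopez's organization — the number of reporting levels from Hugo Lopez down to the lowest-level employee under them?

4

The longest chain under Hugo Lopez runs Hugo Lopez → Ione Rossi → Ozan Baker → Judy Kowalski → Ivan Novak, which is 4 levels below Hugo Lopez.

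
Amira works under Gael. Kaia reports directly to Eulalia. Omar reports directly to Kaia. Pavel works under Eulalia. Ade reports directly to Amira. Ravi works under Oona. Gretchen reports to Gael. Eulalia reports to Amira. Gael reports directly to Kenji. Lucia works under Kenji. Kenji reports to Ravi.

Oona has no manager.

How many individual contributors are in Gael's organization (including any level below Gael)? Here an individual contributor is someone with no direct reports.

The people in Gael's organization with no one reporting to them are Ade, Pavel, Omar, Gretchen. That is 4.

4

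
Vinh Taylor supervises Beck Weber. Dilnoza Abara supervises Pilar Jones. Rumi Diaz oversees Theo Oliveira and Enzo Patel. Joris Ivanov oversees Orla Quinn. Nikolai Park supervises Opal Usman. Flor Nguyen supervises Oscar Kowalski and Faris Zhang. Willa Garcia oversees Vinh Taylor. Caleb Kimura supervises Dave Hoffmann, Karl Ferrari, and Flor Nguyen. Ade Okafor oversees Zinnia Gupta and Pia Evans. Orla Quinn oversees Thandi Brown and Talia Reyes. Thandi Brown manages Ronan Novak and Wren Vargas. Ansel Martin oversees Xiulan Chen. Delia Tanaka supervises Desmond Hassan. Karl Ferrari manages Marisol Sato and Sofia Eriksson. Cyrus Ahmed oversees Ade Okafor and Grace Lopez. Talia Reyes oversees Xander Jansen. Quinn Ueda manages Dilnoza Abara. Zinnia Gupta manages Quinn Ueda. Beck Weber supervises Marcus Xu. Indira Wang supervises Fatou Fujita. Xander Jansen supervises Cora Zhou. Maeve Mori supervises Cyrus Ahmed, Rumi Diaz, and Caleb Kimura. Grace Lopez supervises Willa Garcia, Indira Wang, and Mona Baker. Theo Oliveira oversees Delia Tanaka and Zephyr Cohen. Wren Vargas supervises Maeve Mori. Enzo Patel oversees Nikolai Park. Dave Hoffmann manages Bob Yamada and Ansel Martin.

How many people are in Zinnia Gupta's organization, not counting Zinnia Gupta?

Zinnia Gupta directly manages Quinn Ueda. Under Quinn Ueda: Dilnoza Abara, Pilar Jones (2). That's 3 in total.

3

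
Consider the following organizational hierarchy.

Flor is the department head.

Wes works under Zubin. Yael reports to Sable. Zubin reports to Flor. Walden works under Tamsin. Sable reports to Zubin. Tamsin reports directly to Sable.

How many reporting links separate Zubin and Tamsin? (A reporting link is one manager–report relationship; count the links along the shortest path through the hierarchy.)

2

Tamsin is in Zubin's organization: the chain from Tamsin up to Zubin is Tamsin → Sable → Zubin, which is 2 links.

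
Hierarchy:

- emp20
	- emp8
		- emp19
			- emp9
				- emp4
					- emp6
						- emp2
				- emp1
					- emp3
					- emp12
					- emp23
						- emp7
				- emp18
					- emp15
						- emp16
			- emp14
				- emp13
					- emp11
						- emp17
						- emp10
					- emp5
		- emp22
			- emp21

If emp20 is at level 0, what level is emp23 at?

5

Chain from emp23 up to emp20: emp23 → emp1 → emp9 → emp19 → emp8 → emp20. That is 5 steps up, so emp23 is 5 levels below emp20.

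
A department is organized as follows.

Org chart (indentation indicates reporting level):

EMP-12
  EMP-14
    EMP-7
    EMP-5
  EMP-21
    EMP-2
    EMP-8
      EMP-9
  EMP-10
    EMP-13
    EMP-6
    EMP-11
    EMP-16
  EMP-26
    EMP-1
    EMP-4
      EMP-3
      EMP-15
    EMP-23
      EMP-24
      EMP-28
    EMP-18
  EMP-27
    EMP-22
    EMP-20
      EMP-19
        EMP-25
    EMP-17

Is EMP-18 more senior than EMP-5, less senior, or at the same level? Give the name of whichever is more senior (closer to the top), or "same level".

Both EMP-18 and EMP-5 are 2 levels below EMP-12.

same level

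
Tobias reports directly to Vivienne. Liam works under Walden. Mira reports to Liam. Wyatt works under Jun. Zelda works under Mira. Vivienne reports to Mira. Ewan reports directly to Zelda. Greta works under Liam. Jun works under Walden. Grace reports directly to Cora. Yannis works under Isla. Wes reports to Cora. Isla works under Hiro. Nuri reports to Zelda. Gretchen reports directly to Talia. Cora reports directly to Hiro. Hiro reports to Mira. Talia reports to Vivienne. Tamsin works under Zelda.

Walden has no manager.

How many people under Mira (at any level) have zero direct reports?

8

The people in Mira's organization with no one reporting to them are Grace, Wes, Yannis, Nuri, Ewan, Tamsin, Tobias, Gretchen. That is 8.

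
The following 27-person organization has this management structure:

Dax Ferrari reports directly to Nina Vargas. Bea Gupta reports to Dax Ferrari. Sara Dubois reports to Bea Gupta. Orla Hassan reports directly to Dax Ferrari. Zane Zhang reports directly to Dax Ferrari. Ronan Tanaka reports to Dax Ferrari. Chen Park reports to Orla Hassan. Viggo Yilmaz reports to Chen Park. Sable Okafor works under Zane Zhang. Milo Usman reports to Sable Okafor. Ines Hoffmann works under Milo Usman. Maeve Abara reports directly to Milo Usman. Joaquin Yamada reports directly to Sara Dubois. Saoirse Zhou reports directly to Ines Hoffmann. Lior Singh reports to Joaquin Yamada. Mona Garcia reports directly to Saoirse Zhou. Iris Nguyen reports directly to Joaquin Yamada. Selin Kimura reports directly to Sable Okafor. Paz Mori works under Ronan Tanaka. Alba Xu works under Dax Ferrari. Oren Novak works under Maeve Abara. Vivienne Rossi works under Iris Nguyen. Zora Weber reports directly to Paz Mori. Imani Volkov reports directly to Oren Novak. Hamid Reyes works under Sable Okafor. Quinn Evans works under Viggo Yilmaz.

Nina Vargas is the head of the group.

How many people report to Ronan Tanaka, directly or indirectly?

2

Ronan Tanaka directly manages Paz Mori. Under Paz Mori: Zora Weber (1). That's 2 in total.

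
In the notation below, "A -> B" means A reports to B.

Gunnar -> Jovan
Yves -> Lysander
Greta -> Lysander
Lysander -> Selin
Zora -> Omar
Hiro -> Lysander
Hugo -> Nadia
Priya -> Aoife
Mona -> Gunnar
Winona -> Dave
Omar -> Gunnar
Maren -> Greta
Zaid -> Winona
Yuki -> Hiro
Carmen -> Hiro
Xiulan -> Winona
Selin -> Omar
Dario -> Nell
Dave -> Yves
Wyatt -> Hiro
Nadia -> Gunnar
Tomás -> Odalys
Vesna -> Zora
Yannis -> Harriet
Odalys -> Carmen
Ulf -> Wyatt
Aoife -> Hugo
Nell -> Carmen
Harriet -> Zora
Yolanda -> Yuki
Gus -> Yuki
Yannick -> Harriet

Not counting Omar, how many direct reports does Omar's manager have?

Omar reports to Gunnar. Gunnar's other direct reports are Nadia, Mona — 2 peers.

2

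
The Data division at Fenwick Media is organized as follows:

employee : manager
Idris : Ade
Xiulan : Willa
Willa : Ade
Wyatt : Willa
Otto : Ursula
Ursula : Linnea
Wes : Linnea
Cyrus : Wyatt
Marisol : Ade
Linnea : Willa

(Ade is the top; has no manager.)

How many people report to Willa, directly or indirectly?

7

Willa directly manages Wyatt, Linnea, Xiulan. Under Wyatt: Cyrus (1). Under Linnea: Ursula, Otto, Wes (3). Xiulan has no reports. So Willa's organization is 3 direct reports plus everyone under them: 2 + 4 + 1 = 7.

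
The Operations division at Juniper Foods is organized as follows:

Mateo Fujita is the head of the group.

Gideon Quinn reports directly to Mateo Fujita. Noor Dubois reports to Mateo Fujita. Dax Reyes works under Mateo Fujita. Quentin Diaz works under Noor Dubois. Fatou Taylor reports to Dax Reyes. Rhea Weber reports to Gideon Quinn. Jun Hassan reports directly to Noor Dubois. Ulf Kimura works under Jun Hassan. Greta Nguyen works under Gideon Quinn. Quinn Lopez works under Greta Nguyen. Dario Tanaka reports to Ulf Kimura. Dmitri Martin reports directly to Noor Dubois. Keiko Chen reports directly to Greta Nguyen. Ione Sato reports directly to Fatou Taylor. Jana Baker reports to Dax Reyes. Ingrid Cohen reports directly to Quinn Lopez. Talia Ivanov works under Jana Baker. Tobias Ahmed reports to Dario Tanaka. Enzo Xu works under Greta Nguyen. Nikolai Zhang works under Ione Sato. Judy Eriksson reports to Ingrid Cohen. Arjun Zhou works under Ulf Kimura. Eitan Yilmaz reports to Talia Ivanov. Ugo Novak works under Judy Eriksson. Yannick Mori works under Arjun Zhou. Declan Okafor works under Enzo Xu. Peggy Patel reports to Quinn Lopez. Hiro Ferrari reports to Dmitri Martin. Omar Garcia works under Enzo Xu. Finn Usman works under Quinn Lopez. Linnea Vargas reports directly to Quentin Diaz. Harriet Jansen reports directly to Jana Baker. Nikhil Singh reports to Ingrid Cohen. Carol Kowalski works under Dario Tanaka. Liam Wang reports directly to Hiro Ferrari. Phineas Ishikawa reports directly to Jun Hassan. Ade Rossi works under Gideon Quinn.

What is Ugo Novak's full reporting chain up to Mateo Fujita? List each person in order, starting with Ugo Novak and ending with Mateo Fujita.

Ugo Novak -> Judy Eriksson -> Ingrid Cohen -> Quinn Lopez -> Greta Nguyen -> Gideon Quinn -> Mateo Fujita

Ugo Novak reports to Judy Eriksson. Judy Eriksson reports to Ingrid Cohen. Ingrid Cohen reports to Quinn Lopez. Quinn Lopez reports to Greta Nguyen. Greta Nguyen reports to Gideon Quinn. Gideon Quinn reports to Mateo Fujita. Mateo Fujita is at the top.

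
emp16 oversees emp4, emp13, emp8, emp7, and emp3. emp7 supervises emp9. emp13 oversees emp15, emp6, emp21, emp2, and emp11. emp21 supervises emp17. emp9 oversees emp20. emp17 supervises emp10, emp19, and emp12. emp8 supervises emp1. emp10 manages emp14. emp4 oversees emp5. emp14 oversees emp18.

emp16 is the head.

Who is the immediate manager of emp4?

emp16

emp4 reports directly to emp16.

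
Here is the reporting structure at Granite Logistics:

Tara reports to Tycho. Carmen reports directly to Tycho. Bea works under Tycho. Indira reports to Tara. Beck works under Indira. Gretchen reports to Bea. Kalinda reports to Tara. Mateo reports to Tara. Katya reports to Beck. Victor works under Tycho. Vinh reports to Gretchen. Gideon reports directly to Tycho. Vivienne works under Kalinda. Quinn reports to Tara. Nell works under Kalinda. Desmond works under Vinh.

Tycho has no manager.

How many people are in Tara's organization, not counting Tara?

Tara directly manages Indira, Kalinda, Mateo, Quinn. Under Indira: Beck, Katya (2). Under Kalinda: Nell, Vivienne (2). Mateo has no reports. Quinn has no reports. So Tara's organization is 4 direct reports plus everyone under them: 3 + 3 + 1 + 1 = 8.

8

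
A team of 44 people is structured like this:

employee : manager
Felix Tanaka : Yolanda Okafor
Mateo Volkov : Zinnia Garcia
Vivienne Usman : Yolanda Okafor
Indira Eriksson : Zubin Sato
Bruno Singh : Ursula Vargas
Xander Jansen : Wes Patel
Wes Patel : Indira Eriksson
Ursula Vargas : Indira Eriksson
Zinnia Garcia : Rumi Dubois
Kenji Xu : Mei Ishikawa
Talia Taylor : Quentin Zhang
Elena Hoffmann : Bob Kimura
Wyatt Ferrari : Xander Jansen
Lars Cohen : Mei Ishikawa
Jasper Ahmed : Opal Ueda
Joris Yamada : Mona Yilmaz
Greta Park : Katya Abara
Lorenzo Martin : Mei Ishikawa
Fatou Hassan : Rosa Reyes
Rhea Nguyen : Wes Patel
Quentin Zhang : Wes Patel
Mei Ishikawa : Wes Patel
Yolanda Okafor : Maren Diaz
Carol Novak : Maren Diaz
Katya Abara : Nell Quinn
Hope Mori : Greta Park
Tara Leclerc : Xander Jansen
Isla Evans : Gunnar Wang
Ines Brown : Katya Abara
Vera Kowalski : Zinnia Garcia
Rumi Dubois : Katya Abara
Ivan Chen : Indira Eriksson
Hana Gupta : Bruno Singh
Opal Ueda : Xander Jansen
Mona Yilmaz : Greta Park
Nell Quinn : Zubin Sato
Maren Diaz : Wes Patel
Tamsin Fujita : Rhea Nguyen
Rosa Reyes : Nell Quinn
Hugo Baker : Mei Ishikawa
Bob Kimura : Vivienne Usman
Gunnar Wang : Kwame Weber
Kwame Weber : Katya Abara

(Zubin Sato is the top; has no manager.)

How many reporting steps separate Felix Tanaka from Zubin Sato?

5

Chain from Felix Tanaka up to Zubin Sato: Felix Tanaka → Yolanda Okafor → Maren Diaz → Wes Patel → Indira Eriksson → Zubin Sato. That is 5 steps up, so Felix Tanaka is 5 levels below Zubin Sato.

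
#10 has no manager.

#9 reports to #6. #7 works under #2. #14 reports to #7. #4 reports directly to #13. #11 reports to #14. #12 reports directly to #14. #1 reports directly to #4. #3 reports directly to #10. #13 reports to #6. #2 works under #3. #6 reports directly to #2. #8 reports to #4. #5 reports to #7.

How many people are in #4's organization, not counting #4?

2

#4 directly manages #1, #8. #1 has no reports. #8 has no reports. So #4's organization is 2 direct reports plus everyone under them: 1 + 1 = 2.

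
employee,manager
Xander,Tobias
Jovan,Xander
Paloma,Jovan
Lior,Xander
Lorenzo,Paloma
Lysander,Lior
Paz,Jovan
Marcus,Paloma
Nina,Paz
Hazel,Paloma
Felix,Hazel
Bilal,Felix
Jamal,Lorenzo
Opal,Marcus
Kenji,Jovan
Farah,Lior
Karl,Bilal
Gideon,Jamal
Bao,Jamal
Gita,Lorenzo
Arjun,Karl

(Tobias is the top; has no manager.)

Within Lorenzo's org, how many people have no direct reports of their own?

3

The people in Lorenzo's organization with no one reporting to them are Gita, Bao, Gideon. That is 3.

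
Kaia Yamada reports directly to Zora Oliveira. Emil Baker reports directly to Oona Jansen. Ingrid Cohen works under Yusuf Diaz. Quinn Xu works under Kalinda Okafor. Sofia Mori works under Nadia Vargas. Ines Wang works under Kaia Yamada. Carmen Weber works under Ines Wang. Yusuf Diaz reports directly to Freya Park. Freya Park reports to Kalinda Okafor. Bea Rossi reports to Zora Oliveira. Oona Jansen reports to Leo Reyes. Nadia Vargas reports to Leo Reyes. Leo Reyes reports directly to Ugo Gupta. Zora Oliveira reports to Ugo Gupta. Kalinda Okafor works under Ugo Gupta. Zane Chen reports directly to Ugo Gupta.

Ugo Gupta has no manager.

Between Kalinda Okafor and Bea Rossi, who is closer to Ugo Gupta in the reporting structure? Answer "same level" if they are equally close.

Kalinda Okafor

Kalinda Okafor is 1 level below Ugo Gupta; Bea Rossi is 2. Kalinda Okafor is higher.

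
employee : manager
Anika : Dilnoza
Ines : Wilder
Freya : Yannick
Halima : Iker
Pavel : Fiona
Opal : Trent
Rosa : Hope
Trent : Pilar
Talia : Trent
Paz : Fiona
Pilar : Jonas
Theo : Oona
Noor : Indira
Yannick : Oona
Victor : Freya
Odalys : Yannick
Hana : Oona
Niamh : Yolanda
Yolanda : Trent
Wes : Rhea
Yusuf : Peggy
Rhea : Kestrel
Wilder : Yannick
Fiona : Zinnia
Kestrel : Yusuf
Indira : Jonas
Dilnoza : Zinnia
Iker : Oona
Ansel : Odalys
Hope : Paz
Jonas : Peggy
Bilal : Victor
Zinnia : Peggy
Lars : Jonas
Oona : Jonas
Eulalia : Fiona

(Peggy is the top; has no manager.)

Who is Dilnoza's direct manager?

Dilnoza reports directly to Zinnia.

Zinnia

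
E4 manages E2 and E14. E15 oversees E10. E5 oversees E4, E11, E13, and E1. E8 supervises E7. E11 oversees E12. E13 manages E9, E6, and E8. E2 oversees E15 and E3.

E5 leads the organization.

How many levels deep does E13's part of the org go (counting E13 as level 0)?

2

The longest chain under E13 runs E13 → E8 → E7, which is 2 levels below E13.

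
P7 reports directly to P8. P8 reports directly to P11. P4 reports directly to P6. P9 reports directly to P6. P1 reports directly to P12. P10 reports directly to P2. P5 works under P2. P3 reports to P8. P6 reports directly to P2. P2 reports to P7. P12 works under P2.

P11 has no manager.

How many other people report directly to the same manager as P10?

3

P10 reports to P2. P2's other direct reports are P12, P6, P5 — 3 peers.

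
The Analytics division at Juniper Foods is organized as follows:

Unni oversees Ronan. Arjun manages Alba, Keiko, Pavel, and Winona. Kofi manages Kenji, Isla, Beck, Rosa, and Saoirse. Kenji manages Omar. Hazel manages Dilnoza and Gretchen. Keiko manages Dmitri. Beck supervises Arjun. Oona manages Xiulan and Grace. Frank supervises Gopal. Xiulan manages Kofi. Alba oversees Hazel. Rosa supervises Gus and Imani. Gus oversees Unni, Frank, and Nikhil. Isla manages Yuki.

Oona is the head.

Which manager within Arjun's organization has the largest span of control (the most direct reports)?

Direct-report counts within Arjun's organization: Arjun has 4; Keiko has 1; Alba has 1; Hazel has 2. The largest is 4, held by Arjun.

Arjun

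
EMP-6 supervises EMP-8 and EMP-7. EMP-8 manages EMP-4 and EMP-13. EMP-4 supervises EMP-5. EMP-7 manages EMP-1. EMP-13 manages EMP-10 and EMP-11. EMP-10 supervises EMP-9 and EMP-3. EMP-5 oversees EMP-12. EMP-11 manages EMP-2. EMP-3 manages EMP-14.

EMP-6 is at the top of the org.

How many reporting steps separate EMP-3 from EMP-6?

4

Chain from EMP-3 up to EMP-6: EMP-3 → EMP-10 → EMP-13 → EMP-8 → EMP-6. That is 4 steps up, so EMP-3 is 4 levels below EMP-6.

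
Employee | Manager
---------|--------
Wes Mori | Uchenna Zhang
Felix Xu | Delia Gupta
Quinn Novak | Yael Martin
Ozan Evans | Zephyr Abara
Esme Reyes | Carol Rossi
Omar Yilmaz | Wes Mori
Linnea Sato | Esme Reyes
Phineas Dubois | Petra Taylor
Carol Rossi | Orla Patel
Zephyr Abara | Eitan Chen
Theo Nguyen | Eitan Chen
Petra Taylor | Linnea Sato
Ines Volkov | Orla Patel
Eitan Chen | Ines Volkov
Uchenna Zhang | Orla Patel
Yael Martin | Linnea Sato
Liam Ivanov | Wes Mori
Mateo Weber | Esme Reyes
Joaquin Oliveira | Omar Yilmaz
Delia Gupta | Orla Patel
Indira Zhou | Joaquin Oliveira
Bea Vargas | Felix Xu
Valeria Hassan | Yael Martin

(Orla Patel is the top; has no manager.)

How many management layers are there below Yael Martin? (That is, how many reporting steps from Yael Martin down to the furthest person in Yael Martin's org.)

1

The longest chain under Yael Martin runs Yael Martin → Quinn Novak, which is 1 level below Yael Martin.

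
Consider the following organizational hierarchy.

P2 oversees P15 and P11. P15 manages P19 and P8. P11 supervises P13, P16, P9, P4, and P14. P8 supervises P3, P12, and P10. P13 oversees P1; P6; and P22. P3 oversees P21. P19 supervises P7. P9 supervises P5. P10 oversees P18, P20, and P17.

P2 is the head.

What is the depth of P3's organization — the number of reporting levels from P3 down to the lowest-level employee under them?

1

The longest chain under P3 runs P3 → P21, which is 1 level below P3.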